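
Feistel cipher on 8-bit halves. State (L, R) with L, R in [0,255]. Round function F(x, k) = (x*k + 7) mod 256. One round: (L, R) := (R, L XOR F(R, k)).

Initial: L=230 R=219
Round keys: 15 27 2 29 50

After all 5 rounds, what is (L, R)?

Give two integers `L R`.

Answer: 130 82

Derivation:
Round 1 (k=15): L=219 R=58
Round 2 (k=27): L=58 R=254
Round 3 (k=2): L=254 R=57
Round 4 (k=29): L=57 R=130
Round 5 (k=50): L=130 R=82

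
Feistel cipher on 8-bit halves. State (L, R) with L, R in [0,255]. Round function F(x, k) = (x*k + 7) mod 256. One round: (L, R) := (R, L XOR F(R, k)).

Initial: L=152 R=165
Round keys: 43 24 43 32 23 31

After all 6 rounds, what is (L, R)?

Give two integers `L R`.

Round 1 (k=43): L=165 R=38
Round 2 (k=24): L=38 R=50
Round 3 (k=43): L=50 R=75
Round 4 (k=32): L=75 R=85
Round 5 (k=23): L=85 R=225
Round 6 (k=31): L=225 R=19

Answer: 225 19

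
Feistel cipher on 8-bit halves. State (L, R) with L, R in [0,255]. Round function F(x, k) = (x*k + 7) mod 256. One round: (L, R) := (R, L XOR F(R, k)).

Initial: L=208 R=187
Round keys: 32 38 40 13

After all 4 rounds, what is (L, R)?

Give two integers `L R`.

Answer: 32 45

Derivation:
Round 1 (k=32): L=187 R=183
Round 2 (k=38): L=183 R=138
Round 3 (k=40): L=138 R=32
Round 4 (k=13): L=32 R=45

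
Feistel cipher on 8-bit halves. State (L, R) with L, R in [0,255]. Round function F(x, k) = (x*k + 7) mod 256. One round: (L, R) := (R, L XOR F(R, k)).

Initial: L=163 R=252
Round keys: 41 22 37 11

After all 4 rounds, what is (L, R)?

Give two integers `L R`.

Answer: 14 218

Derivation:
Round 1 (k=41): L=252 R=192
Round 2 (k=22): L=192 R=123
Round 3 (k=37): L=123 R=14
Round 4 (k=11): L=14 R=218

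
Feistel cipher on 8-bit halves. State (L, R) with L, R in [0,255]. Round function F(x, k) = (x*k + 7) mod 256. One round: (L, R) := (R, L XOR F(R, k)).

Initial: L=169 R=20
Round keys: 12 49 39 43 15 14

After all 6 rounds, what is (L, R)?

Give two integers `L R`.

Answer: 209 35

Derivation:
Round 1 (k=12): L=20 R=94
Round 2 (k=49): L=94 R=17
Round 3 (k=39): L=17 R=192
Round 4 (k=43): L=192 R=86
Round 5 (k=15): L=86 R=209
Round 6 (k=14): L=209 R=35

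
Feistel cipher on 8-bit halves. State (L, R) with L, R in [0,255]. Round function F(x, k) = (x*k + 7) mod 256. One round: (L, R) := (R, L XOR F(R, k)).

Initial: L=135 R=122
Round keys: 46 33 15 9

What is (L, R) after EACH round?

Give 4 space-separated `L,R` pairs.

Answer: 122,116 116,129 129,226 226,120

Derivation:
Round 1 (k=46): L=122 R=116
Round 2 (k=33): L=116 R=129
Round 3 (k=15): L=129 R=226
Round 4 (k=9): L=226 R=120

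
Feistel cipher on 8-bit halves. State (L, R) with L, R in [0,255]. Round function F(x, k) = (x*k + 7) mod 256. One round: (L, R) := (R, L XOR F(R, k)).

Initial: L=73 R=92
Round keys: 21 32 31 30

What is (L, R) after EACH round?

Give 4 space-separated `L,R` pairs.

Answer: 92,218 218,27 27,150 150,128

Derivation:
Round 1 (k=21): L=92 R=218
Round 2 (k=32): L=218 R=27
Round 3 (k=31): L=27 R=150
Round 4 (k=30): L=150 R=128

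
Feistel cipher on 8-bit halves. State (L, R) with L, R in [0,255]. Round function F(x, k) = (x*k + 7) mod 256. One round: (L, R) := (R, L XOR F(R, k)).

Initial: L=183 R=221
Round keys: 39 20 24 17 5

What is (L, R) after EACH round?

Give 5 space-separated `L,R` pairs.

Round 1 (k=39): L=221 R=5
Round 2 (k=20): L=5 R=182
Round 3 (k=24): L=182 R=18
Round 4 (k=17): L=18 R=143
Round 5 (k=5): L=143 R=192

Answer: 221,5 5,182 182,18 18,143 143,192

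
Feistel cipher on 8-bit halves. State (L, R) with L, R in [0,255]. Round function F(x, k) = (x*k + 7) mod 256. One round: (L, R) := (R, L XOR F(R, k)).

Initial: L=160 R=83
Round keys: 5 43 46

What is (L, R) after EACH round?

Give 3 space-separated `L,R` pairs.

Answer: 83,6 6,90 90,53

Derivation:
Round 1 (k=5): L=83 R=6
Round 2 (k=43): L=6 R=90
Round 3 (k=46): L=90 R=53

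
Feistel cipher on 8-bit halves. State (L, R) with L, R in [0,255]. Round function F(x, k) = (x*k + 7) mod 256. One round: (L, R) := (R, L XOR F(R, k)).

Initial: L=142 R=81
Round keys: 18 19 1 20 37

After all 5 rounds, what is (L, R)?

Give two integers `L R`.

Round 1 (k=18): L=81 R=55
Round 2 (k=19): L=55 R=77
Round 3 (k=1): L=77 R=99
Round 4 (k=20): L=99 R=142
Round 5 (k=37): L=142 R=238

Answer: 142 238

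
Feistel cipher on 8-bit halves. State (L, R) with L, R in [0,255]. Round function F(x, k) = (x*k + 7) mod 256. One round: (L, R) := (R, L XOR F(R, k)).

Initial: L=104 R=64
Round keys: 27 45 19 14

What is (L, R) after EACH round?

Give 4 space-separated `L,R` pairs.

Round 1 (k=27): L=64 R=175
Round 2 (k=45): L=175 R=138
Round 3 (k=19): L=138 R=234
Round 4 (k=14): L=234 R=89

Answer: 64,175 175,138 138,234 234,89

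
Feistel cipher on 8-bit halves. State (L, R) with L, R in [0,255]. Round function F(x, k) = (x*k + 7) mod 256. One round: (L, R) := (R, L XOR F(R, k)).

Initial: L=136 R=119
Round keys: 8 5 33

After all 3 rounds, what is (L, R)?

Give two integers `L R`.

Round 1 (k=8): L=119 R=55
Round 2 (k=5): L=55 R=109
Round 3 (k=33): L=109 R=35

Answer: 109 35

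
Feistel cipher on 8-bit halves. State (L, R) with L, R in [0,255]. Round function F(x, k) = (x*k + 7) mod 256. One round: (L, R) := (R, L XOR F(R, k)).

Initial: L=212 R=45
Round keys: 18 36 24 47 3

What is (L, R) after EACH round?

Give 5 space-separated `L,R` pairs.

Answer: 45,229 229,22 22,242 242,99 99,194

Derivation:
Round 1 (k=18): L=45 R=229
Round 2 (k=36): L=229 R=22
Round 3 (k=24): L=22 R=242
Round 4 (k=47): L=242 R=99
Round 5 (k=3): L=99 R=194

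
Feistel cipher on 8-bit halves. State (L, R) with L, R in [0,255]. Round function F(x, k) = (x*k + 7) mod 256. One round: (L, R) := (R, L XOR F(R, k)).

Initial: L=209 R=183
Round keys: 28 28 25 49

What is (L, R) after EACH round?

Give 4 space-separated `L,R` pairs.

Round 1 (k=28): L=183 R=218
Round 2 (k=28): L=218 R=104
Round 3 (k=25): L=104 R=245
Round 4 (k=49): L=245 R=132

Answer: 183,218 218,104 104,245 245,132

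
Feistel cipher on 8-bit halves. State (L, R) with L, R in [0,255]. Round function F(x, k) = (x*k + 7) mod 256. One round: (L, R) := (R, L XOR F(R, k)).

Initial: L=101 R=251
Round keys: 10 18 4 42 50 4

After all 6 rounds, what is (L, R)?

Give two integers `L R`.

Round 1 (k=10): L=251 R=176
Round 2 (k=18): L=176 R=156
Round 3 (k=4): L=156 R=199
Round 4 (k=42): L=199 R=49
Round 5 (k=50): L=49 R=94
Round 6 (k=4): L=94 R=78

Answer: 94 78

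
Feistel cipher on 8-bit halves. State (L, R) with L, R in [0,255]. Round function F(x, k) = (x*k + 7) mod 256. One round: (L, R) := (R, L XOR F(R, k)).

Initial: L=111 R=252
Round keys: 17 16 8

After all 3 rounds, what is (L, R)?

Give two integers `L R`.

Round 1 (k=17): L=252 R=172
Round 2 (k=16): L=172 R=59
Round 3 (k=8): L=59 R=115

Answer: 59 115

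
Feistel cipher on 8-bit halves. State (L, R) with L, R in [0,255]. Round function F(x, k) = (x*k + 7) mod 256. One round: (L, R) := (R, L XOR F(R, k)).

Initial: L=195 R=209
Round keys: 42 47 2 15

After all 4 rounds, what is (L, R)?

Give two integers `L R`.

Answer: 157 62

Derivation:
Round 1 (k=42): L=209 R=146
Round 2 (k=47): L=146 R=4
Round 3 (k=2): L=4 R=157
Round 4 (k=15): L=157 R=62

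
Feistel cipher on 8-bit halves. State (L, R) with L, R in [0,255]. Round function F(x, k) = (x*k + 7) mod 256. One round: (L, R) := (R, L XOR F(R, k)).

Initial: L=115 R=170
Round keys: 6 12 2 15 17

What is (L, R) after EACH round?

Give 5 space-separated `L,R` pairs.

Round 1 (k=6): L=170 R=112
Round 2 (k=12): L=112 R=237
Round 3 (k=2): L=237 R=145
Round 4 (k=15): L=145 R=107
Round 5 (k=17): L=107 R=179

Answer: 170,112 112,237 237,145 145,107 107,179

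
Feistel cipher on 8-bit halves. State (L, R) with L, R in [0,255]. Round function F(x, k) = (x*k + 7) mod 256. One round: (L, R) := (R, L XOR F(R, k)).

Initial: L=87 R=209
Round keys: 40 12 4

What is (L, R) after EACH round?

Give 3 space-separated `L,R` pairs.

Answer: 209,248 248,118 118,39

Derivation:
Round 1 (k=40): L=209 R=248
Round 2 (k=12): L=248 R=118
Round 3 (k=4): L=118 R=39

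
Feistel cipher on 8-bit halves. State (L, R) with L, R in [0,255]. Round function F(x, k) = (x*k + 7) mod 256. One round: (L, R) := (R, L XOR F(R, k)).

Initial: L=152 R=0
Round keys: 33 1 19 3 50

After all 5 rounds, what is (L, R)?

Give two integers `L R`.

Round 1 (k=33): L=0 R=159
Round 2 (k=1): L=159 R=166
Round 3 (k=19): L=166 R=198
Round 4 (k=3): L=198 R=255
Round 5 (k=50): L=255 R=19

Answer: 255 19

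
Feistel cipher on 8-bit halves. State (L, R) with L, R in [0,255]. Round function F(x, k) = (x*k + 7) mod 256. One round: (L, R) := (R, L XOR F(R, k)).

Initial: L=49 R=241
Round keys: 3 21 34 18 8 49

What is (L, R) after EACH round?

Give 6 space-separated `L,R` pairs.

Answer: 241,235 235,191 191,142 142,188 188,105 105,156

Derivation:
Round 1 (k=3): L=241 R=235
Round 2 (k=21): L=235 R=191
Round 3 (k=34): L=191 R=142
Round 4 (k=18): L=142 R=188
Round 5 (k=8): L=188 R=105
Round 6 (k=49): L=105 R=156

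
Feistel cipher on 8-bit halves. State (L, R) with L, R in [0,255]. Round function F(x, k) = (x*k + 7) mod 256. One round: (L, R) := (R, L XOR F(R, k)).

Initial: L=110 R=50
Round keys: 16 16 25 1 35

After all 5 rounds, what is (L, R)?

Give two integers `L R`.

Round 1 (k=16): L=50 R=73
Round 2 (k=16): L=73 R=165
Round 3 (k=25): L=165 R=109
Round 4 (k=1): L=109 R=209
Round 5 (k=35): L=209 R=247

Answer: 209 247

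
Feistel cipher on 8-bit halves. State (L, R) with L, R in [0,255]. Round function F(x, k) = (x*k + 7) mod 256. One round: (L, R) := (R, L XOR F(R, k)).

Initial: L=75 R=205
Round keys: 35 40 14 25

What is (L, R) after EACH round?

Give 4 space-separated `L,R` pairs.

Answer: 205,69 69,2 2,102 102,255

Derivation:
Round 1 (k=35): L=205 R=69
Round 2 (k=40): L=69 R=2
Round 3 (k=14): L=2 R=102
Round 4 (k=25): L=102 R=255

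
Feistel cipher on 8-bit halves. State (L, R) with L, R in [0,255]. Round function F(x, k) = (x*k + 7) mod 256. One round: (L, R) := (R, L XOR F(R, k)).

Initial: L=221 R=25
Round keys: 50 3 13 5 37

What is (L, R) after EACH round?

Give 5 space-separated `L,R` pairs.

Round 1 (k=50): L=25 R=52
Round 2 (k=3): L=52 R=186
Round 3 (k=13): L=186 R=77
Round 4 (k=5): L=77 R=50
Round 5 (k=37): L=50 R=12

Answer: 25,52 52,186 186,77 77,50 50,12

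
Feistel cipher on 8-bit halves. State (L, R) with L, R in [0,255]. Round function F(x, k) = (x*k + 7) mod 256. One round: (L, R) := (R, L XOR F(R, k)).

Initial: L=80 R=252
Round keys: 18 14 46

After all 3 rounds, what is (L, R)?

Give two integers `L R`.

Round 1 (k=18): L=252 R=239
Round 2 (k=14): L=239 R=229
Round 3 (k=46): L=229 R=194

Answer: 229 194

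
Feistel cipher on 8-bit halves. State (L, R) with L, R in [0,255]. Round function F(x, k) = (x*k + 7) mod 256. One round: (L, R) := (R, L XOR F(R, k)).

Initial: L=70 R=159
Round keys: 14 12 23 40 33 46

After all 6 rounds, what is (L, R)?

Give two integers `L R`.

Answer: 150 248

Derivation:
Round 1 (k=14): L=159 R=255
Round 2 (k=12): L=255 R=100
Round 3 (k=23): L=100 R=252
Round 4 (k=40): L=252 R=3
Round 5 (k=33): L=3 R=150
Round 6 (k=46): L=150 R=248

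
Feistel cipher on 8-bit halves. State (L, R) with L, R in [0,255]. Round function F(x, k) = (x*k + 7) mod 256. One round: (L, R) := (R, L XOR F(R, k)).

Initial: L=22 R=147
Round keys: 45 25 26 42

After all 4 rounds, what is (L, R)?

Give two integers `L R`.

Answer: 23 209

Derivation:
Round 1 (k=45): L=147 R=200
Round 2 (k=25): L=200 R=28
Round 3 (k=26): L=28 R=23
Round 4 (k=42): L=23 R=209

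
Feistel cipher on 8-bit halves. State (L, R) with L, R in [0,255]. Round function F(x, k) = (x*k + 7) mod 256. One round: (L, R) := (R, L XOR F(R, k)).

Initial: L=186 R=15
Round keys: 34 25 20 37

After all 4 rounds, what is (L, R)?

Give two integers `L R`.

Answer: 36 154

Derivation:
Round 1 (k=34): L=15 R=191
Round 2 (k=25): L=191 R=161
Round 3 (k=20): L=161 R=36
Round 4 (k=37): L=36 R=154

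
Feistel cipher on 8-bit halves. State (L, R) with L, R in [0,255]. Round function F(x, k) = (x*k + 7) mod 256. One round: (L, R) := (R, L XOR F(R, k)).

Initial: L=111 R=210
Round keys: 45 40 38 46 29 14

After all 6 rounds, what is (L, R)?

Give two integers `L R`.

Answer: 96 195

Derivation:
Round 1 (k=45): L=210 R=158
Round 2 (k=40): L=158 R=101
Round 3 (k=38): L=101 R=155
Round 4 (k=46): L=155 R=132
Round 5 (k=29): L=132 R=96
Round 6 (k=14): L=96 R=195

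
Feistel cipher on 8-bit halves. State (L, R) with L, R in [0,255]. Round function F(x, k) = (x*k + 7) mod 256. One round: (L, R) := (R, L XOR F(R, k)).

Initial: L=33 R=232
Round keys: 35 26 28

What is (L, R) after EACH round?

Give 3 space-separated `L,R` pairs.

Answer: 232,158 158,251 251,229

Derivation:
Round 1 (k=35): L=232 R=158
Round 2 (k=26): L=158 R=251
Round 3 (k=28): L=251 R=229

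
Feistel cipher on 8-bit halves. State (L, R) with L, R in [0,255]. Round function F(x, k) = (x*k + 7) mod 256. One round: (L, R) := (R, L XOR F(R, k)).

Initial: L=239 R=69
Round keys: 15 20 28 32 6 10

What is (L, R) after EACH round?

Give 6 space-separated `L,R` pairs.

Answer: 69,253 253,142 142,114 114,201 201,207 207,212

Derivation:
Round 1 (k=15): L=69 R=253
Round 2 (k=20): L=253 R=142
Round 3 (k=28): L=142 R=114
Round 4 (k=32): L=114 R=201
Round 5 (k=6): L=201 R=207
Round 6 (k=10): L=207 R=212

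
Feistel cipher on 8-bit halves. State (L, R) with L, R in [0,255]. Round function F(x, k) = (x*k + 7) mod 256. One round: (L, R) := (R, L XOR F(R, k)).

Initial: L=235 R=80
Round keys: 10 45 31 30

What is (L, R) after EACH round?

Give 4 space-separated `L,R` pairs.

Answer: 80,204 204,179 179,120 120,164

Derivation:
Round 1 (k=10): L=80 R=204
Round 2 (k=45): L=204 R=179
Round 3 (k=31): L=179 R=120
Round 4 (k=30): L=120 R=164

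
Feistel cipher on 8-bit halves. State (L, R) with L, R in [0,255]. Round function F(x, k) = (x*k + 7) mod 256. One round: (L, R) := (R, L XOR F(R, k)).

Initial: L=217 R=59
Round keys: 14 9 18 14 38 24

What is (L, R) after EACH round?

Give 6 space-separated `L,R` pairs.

Answer: 59,152 152,100 100,151 151,45 45,34 34,26

Derivation:
Round 1 (k=14): L=59 R=152
Round 2 (k=9): L=152 R=100
Round 3 (k=18): L=100 R=151
Round 4 (k=14): L=151 R=45
Round 5 (k=38): L=45 R=34
Round 6 (k=24): L=34 R=26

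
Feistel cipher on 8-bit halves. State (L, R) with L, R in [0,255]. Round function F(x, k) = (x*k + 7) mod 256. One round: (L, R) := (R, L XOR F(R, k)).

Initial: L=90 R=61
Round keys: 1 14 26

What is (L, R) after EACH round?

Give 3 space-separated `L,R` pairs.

Round 1 (k=1): L=61 R=30
Round 2 (k=14): L=30 R=150
Round 3 (k=26): L=150 R=93

Answer: 61,30 30,150 150,93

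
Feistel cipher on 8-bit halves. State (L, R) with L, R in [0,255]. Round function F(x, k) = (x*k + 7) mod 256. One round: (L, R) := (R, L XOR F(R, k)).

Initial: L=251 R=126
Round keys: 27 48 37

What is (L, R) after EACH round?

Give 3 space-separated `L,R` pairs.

Answer: 126,170 170,153 153,142

Derivation:
Round 1 (k=27): L=126 R=170
Round 2 (k=48): L=170 R=153
Round 3 (k=37): L=153 R=142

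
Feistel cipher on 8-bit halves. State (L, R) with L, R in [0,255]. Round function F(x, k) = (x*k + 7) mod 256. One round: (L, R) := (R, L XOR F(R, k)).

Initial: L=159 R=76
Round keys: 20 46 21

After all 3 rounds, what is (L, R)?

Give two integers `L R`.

Answer: 251 246

Derivation:
Round 1 (k=20): L=76 R=104
Round 2 (k=46): L=104 R=251
Round 3 (k=21): L=251 R=246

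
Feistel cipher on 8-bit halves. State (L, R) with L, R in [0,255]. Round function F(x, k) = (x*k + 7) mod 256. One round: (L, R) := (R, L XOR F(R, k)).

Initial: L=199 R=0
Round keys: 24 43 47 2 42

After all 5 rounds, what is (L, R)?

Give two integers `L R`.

Answer: 224 23

Derivation:
Round 1 (k=24): L=0 R=192
Round 2 (k=43): L=192 R=71
Round 3 (k=47): L=71 R=208
Round 4 (k=2): L=208 R=224
Round 5 (k=42): L=224 R=23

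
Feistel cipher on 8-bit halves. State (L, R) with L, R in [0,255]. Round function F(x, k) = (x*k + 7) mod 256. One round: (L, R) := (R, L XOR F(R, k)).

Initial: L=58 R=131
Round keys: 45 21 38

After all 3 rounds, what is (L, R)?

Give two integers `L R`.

Answer: 200 131

Derivation:
Round 1 (k=45): L=131 R=52
Round 2 (k=21): L=52 R=200
Round 3 (k=38): L=200 R=131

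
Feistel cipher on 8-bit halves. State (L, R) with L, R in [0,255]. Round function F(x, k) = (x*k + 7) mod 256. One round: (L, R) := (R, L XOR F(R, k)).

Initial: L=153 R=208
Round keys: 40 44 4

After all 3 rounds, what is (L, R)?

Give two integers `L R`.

Round 1 (k=40): L=208 R=30
Round 2 (k=44): L=30 R=255
Round 3 (k=4): L=255 R=29

Answer: 255 29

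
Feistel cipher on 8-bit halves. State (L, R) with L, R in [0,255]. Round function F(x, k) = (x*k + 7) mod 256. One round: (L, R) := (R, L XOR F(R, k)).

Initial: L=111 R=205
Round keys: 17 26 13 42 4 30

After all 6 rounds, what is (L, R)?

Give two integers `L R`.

Round 1 (k=17): L=205 R=203
Round 2 (k=26): L=203 R=104
Round 3 (k=13): L=104 R=132
Round 4 (k=42): L=132 R=199
Round 5 (k=4): L=199 R=167
Round 6 (k=30): L=167 R=94

Answer: 167 94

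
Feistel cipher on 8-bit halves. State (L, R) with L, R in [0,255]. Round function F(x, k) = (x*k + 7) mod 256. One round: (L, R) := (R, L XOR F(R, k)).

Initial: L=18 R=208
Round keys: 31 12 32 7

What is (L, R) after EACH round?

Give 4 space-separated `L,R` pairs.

Round 1 (k=31): L=208 R=37
Round 2 (k=12): L=37 R=19
Round 3 (k=32): L=19 R=66
Round 4 (k=7): L=66 R=198

Answer: 208,37 37,19 19,66 66,198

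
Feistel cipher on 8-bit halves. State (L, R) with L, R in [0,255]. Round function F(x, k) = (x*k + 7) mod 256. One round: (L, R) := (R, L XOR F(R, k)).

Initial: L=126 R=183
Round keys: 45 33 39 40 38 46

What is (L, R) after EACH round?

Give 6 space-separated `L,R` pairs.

Round 1 (k=45): L=183 R=76
Round 2 (k=33): L=76 R=100
Round 3 (k=39): L=100 R=15
Round 4 (k=40): L=15 R=59
Round 5 (k=38): L=59 R=198
Round 6 (k=46): L=198 R=160

Answer: 183,76 76,100 100,15 15,59 59,198 198,160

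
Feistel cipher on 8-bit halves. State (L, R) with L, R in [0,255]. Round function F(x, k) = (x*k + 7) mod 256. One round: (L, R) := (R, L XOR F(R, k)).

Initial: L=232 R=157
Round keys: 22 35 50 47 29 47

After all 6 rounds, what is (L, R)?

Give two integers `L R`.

Round 1 (k=22): L=157 R=109
Round 2 (k=35): L=109 R=115
Round 3 (k=50): L=115 R=16
Round 4 (k=47): L=16 R=132
Round 5 (k=29): L=132 R=235
Round 6 (k=47): L=235 R=168

Answer: 235 168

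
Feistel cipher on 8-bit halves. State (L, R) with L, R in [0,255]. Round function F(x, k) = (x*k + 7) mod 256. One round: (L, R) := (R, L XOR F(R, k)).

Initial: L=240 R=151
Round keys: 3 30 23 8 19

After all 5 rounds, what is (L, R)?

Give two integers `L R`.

Round 1 (k=3): L=151 R=60
Round 2 (k=30): L=60 R=152
Round 3 (k=23): L=152 R=147
Round 4 (k=8): L=147 R=7
Round 5 (k=19): L=7 R=31

Answer: 7 31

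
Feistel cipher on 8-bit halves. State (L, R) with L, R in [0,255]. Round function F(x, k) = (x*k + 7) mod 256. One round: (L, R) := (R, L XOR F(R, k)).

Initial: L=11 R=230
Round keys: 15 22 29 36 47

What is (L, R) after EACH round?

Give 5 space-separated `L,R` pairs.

Answer: 230,138 138,5 5,18 18,138 138,79

Derivation:
Round 1 (k=15): L=230 R=138
Round 2 (k=22): L=138 R=5
Round 3 (k=29): L=5 R=18
Round 4 (k=36): L=18 R=138
Round 5 (k=47): L=138 R=79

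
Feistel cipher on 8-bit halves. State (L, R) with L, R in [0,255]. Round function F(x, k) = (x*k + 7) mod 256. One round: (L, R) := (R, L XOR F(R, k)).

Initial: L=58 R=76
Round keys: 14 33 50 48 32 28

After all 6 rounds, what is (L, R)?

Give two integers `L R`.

Round 1 (k=14): L=76 R=21
Round 2 (k=33): L=21 R=240
Round 3 (k=50): L=240 R=242
Round 4 (k=48): L=242 R=151
Round 5 (k=32): L=151 R=21
Round 6 (k=28): L=21 R=196

Answer: 21 196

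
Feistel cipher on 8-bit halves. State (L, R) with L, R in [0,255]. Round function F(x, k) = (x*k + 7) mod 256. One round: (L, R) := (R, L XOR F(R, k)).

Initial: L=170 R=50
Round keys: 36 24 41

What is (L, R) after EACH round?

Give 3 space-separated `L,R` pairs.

Round 1 (k=36): L=50 R=165
Round 2 (k=24): L=165 R=77
Round 3 (k=41): L=77 R=249

Answer: 50,165 165,77 77,249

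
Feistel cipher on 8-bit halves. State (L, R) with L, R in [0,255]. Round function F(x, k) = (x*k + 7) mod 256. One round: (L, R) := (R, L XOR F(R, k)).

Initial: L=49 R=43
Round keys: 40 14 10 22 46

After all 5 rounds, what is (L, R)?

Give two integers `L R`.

Round 1 (k=40): L=43 R=142
Round 2 (k=14): L=142 R=224
Round 3 (k=10): L=224 R=73
Round 4 (k=22): L=73 R=173
Round 5 (k=46): L=173 R=84

Answer: 173 84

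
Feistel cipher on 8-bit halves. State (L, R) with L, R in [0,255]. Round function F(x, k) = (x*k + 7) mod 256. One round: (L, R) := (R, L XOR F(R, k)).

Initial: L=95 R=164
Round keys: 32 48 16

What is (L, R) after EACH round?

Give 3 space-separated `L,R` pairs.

Round 1 (k=32): L=164 R=216
Round 2 (k=48): L=216 R=35
Round 3 (k=16): L=35 R=239

Answer: 164,216 216,35 35,239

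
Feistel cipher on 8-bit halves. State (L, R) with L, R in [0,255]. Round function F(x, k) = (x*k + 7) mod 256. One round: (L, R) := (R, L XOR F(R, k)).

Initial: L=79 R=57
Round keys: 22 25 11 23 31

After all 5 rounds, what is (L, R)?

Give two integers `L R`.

Round 1 (k=22): L=57 R=162
Round 2 (k=25): L=162 R=224
Round 3 (k=11): L=224 R=5
Round 4 (k=23): L=5 R=154
Round 5 (k=31): L=154 R=168

Answer: 154 168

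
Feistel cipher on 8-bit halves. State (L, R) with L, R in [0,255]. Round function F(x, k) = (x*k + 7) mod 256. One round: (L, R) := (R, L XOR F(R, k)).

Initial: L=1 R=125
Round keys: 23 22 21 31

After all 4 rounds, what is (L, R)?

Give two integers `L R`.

Round 1 (k=23): L=125 R=67
Round 2 (k=22): L=67 R=180
Round 3 (k=21): L=180 R=136
Round 4 (k=31): L=136 R=203

Answer: 136 203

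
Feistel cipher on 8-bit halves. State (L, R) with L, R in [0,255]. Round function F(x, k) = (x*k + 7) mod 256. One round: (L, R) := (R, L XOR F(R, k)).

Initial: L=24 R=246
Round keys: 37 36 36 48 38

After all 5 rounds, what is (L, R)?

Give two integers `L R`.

Round 1 (k=37): L=246 R=141
Round 2 (k=36): L=141 R=45
Round 3 (k=36): L=45 R=214
Round 4 (k=48): L=214 R=10
Round 5 (k=38): L=10 R=85

Answer: 10 85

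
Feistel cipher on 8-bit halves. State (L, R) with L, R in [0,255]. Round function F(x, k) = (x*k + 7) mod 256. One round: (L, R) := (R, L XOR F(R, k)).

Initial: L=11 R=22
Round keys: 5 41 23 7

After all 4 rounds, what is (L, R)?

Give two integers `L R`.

Answer: 82 102

Derivation:
Round 1 (k=5): L=22 R=126
Round 2 (k=41): L=126 R=35
Round 3 (k=23): L=35 R=82
Round 4 (k=7): L=82 R=102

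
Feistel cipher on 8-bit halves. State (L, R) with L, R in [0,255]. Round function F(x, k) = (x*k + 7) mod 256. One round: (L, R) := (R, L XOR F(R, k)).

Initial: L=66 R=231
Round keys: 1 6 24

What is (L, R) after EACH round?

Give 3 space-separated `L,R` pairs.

Round 1 (k=1): L=231 R=172
Round 2 (k=6): L=172 R=232
Round 3 (k=24): L=232 R=107

Answer: 231,172 172,232 232,107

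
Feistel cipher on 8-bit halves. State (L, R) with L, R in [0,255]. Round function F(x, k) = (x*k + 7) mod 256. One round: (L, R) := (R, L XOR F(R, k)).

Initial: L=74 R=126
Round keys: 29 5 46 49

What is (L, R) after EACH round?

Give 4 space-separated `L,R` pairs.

Answer: 126,7 7,84 84,24 24,203

Derivation:
Round 1 (k=29): L=126 R=7
Round 2 (k=5): L=7 R=84
Round 3 (k=46): L=84 R=24
Round 4 (k=49): L=24 R=203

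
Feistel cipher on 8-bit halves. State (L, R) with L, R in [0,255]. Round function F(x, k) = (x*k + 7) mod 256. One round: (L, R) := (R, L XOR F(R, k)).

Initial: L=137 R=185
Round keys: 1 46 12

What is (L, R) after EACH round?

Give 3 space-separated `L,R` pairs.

Answer: 185,73 73,156 156,30

Derivation:
Round 1 (k=1): L=185 R=73
Round 2 (k=46): L=73 R=156
Round 3 (k=12): L=156 R=30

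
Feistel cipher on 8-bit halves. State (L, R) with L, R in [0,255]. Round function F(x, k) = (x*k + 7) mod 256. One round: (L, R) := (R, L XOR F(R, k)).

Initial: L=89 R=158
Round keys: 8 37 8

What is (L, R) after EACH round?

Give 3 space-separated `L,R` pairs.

Round 1 (k=8): L=158 R=174
Round 2 (k=37): L=174 R=179
Round 3 (k=8): L=179 R=49

Answer: 158,174 174,179 179,49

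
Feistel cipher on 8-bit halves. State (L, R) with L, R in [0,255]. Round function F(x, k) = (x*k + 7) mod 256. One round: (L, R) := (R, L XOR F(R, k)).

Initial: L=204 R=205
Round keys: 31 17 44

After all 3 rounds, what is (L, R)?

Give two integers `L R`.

Answer: 176 81

Derivation:
Round 1 (k=31): L=205 R=22
Round 2 (k=17): L=22 R=176
Round 3 (k=44): L=176 R=81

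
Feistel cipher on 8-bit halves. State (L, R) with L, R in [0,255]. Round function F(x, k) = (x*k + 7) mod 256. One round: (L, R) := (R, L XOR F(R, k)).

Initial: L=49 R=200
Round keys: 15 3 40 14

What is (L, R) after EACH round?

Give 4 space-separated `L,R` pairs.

Round 1 (k=15): L=200 R=142
Round 2 (k=3): L=142 R=121
Round 3 (k=40): L=121 R=97
Round 4 (k=14): L=97 R=44

Answer: 200,142 142,121 121,97 97,44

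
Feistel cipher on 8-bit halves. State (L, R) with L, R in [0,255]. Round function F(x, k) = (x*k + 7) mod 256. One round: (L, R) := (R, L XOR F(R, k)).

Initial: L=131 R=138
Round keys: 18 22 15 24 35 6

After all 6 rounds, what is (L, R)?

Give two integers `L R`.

Answer: 199 219

Derivation:
Round 1 (k=18): L=138 R=56
Round 2 (k=22): L=56 R=93
Round 3 (k=15): L=93 R=66
Round 4 (k=24): L=66 R=106
Round 5 (k=35): L=106 R=199
Round 6 (k=6): L=199 R=219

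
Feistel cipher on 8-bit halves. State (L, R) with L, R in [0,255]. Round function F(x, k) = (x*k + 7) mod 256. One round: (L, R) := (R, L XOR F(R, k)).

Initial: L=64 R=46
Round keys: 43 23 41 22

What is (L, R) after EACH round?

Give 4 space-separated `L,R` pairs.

Round 1 (k=43): L=46 R=129
Round 2 (k=23): L=129 R=176
Round 3 (k=41): L=176 R=182
Round 4 (k=22): L=182 R=27

Answer: 46,129 129,176 176,182 182,27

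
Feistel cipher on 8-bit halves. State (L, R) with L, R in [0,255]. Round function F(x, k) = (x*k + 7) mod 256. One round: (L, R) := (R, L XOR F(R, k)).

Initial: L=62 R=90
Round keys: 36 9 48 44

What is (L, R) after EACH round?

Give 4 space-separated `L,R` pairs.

Answer: 90,145 145,122 122,118 118,53

Derivation:
Round 1 (k=36): L=90 R=145
Round 2 (k=9): L=145 R=122
Round 3 (k=48): L=122 R=118
Round 4 (k=44): L=118 R=53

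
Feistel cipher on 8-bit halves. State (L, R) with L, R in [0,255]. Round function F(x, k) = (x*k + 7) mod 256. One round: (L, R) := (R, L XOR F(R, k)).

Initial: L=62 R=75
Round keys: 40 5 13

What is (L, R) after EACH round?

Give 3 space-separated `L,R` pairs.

Answer: 75,129 129,199 199,163

Derivation:
Round 1 (k=40): L=75 R=129
Round 2 (k=5): L=129 R=199
Round 3 (k=13): L=199 R=163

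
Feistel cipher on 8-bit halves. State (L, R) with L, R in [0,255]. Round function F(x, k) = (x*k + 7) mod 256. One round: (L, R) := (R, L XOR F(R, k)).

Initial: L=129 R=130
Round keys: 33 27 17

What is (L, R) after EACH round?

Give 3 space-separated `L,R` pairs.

Round 1 (k=33): L=130 R=72
Round 2 (k=27): L=72 R=29
Round 3 (k=17): L=29 R=188

Answer: 130,72 72,29 29,188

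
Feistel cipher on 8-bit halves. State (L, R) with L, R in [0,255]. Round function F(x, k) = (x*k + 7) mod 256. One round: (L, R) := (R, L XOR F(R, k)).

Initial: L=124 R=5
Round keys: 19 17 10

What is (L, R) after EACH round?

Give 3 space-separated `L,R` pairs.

Round 1 (k=19): L=5 R=26
Round 2 (k=17): L=26 R=196
Round 3 (k=10): L=196 R=181

Answer: 5,26 26,196 196,181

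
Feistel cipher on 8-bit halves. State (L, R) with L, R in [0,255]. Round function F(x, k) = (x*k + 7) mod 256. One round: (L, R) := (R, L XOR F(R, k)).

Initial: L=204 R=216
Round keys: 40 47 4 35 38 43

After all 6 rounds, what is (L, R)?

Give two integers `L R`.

Round 1 (k=40): L=216 R=11
Round 2 (k=47): L=11 R=212
Round 3 (k=4): L=212 R=92
Round 4 (k=35): L=92 R=79
Round 5 (k=38): L=79 R=157
Round 6 (k=43): L=157 R=41

Answer: 157 41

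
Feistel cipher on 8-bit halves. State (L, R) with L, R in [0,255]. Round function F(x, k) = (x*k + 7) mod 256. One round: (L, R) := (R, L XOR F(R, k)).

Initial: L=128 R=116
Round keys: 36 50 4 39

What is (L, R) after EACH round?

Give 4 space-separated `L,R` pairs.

Answer: 116,215 215,113 113,28 28,58

Derivation:
Round 1 (k=36): L=116 R=215
Round 2 (k=50): L=215 R=113
Round 3 (k=4): L=113 R=28
Round 4 (k=39): L=28 R=58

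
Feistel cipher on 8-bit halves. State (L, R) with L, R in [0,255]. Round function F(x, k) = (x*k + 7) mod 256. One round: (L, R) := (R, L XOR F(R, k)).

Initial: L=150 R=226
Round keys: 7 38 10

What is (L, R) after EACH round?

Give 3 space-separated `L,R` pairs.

Round 1 (k=7): L=226 R=163
Round 2 (k=38): L=163 R=219
Round 3 (k=10): L=219 R=54

Answer: 226,163 163,219 219,54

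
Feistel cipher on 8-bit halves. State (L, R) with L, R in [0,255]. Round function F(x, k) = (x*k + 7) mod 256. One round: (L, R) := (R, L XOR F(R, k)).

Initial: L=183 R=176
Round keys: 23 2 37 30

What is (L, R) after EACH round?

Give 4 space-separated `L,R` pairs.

Round 1 (k=23): L=176 R=96
Round 2 (k=2): L=96 R=119
Round 3 (k=37): L=119 R=90
Round 4 (k=30): L=90 R=228

Answer: 176,96 96,119 119,90 90,228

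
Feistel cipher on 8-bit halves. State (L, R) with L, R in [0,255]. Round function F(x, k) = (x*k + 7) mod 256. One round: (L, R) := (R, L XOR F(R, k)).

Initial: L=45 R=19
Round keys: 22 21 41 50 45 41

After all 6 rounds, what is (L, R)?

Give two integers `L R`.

Round 1 (k=22): L=19 R=132
Round 2 (k=21): L=132 R=200
Round 3 (k=41): L=200 R=139
Round 4 (k=50): L=139 R=229
Round 5 (k=45): L=229 R=195
Round 6 (k=41): L=195 R=167

Answer: 195 167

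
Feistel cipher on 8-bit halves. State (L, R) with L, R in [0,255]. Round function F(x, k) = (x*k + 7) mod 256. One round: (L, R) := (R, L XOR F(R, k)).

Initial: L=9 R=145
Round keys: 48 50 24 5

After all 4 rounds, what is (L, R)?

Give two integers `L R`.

Answer: 137 6

Derivation:
Round 1 (k=48): L=145 R=62
Round 2 (k=50): L=62 R=178
Round 3 (k=24): L=178 R=137
Round 4 (k=5): L=137 R=6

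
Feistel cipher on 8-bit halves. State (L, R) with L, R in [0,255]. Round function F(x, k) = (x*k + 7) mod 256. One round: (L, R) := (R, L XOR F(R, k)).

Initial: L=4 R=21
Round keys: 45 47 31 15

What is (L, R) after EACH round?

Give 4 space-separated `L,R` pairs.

Round 1 (k=45): L=21 R=188
Round 2 (k=47): L=188 R=158
Round 3 (k=31): L=158 R=149
Round 4 (k=15): L=149 R=92

Answer: 21,188 188,158 158,149 149,92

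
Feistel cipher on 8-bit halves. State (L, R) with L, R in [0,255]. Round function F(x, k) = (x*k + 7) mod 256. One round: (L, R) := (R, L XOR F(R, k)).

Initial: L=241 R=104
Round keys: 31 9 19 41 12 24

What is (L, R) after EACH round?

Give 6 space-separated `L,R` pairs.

Round 1 (k=31): L=104 R=110
Round 2 (k=9): L=110 R=141
Round 3 (k=19): L=141 R=16
Round 4 (k=41): L=16 R=26
Round 5 (k=12): L=26 R=47
Round 6 (k=24): L=47 R=117

Answer: 104,110 110,141 141,16 16,26 26,47 47,117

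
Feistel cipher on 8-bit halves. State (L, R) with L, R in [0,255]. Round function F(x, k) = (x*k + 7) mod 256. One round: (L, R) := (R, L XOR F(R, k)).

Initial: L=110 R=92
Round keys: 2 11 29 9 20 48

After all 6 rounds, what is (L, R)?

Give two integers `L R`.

Answer: 183 106

Derivation:
Round 1 (k=2): L=92 R=209
Round 2 (k=11): L=209 R=94
Round 3 (k=29): L=94 R=124
Round 4 (k=9): L=124 R=61
Round 5 (k=20): L=61 R=183
Round 6 (k=48): L=183 R=106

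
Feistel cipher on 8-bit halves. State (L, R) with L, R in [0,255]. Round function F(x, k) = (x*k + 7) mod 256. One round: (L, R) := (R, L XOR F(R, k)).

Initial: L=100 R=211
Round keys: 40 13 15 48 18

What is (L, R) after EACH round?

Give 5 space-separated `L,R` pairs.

Round 1 (k=40): L=211 R=155
Round 2 (k=13): L=155 R=53
Round 3 (k=15): L=53 R=185
Round 4 (k=48): L=185 R=130
Round 5 (k=18): L=130 R=146

Answer: 211,155 155,53 53,185 185,130 130,146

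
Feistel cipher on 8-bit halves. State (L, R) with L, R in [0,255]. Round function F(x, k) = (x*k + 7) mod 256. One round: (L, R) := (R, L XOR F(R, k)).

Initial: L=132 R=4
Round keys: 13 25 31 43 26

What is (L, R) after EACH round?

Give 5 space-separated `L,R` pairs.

Answer: 4,191 191,170 170,34 34,23 23,127

Derivation:
Round 1 (k=13): L=4 R=191
Round 2 (k=25): L=191 R=170
Round 3 (k=31): L=170 R=34
Round 4 (k=43): L=34 R=23
Round 5 (k=26): L=23 R=127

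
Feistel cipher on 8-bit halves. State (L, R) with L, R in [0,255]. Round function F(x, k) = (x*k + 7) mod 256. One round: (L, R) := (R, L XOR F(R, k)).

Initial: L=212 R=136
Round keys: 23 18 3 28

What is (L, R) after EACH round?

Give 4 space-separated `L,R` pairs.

Answer: 136,235 235,5 5,253 253,182

Derivation:
Round 1 (k=23): L=136 R=235
Round 2 (k=18): L=235 R=5
Round 3 (k=3): L=5 R=253
Round 4 (k=28): L=253 R=182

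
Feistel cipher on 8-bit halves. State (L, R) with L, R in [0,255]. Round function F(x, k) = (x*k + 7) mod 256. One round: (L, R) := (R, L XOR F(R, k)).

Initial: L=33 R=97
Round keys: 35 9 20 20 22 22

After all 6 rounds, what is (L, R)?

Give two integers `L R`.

Answer: 7 173

Derivation:
Round 1 (k=35): L=97 R=107
Round 2 (k=9): L=107 R=171
Round 3 (k=20): L=171 R=8
Round 4 (k=20): L=8 R=12
Round 5 (k=22): L=12 R=7
Round 6 (k=22): L=7 R=173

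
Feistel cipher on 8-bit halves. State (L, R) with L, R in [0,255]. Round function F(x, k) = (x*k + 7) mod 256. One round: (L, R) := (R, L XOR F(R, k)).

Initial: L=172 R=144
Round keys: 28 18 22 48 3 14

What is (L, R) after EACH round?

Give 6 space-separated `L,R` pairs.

Answer: 144,107 107,29 29,238 238,186 186,219 219,187

Derivation:
Round 1 (k=28): L=144 R=107
Round 2 (k=18): L=107 R=29
Round 3 (k=22): L=29 R=238
Round 4 (k=48): L=238 R=186
Round 5 (k=3): L=186 R=219
Round 6 (k=14): L=219 R=187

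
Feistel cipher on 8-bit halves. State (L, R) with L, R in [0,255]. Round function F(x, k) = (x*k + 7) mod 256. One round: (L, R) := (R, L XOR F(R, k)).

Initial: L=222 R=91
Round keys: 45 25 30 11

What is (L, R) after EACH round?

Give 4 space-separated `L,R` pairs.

Answer: 91,216 216,68 68,39 39,240

Derivation:
Round 1 (k=45): L=91 R=216
Round 2 (k=25): L=216 R=68
Round 3 (k=30): L=68 R=39
Round 4 (k=11): L=39 R=240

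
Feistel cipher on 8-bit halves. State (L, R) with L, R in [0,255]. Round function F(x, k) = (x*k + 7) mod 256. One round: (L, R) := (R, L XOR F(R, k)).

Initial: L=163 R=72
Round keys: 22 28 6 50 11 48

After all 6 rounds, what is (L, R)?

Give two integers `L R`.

Answer: 132 153

Derivation:
Round 1 (k=22): L=72 R=148
Round 2 (k=28): L=148 R=127
Round 3 (k=6): L=127 R=149
Round 4 (k=50): L=149 R=94
Round 5 (k=11): L=94 R=132
Round 6 (k=48): L=132 R=153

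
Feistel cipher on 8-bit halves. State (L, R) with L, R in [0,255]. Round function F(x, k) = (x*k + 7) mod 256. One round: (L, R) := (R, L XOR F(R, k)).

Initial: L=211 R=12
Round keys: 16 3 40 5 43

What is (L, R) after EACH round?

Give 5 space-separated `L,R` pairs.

Answer: 12,20 20,79 79,75 75,49 49,9

Derivation:
Round 1 (k=16): L=12 R=20
Round 2 (k=3): L=20 R=79
Round 3 (k=40): L=79 R=75
Round 4 (k=5): L=75 R=49
Round 5 (k=43): L=49 R=9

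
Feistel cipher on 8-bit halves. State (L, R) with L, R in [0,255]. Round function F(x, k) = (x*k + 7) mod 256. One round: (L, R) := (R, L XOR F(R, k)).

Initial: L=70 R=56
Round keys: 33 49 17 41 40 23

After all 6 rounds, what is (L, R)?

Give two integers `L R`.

Answer: 57 67

Derivation:
Round 1 (k=33): L=56 R=121
Round 2 (k=49): L=121 R=8
Round 3 (k=17): L=8 R=246
Round 4 (k=41): L=246 R=101
Round 5 (k=40): L=101 R=57
Round 6 (k=23): L=57 R=67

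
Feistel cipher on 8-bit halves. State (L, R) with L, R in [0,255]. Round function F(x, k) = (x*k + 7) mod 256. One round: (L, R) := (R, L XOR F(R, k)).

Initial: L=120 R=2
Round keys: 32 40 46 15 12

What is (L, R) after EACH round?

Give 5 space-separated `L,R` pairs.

Answer: 2,63 63,221 221,130 130,120 120,37

Derivation:
Round 1 (k=32): L=2 R=63
Round 2 (k=40): L=63 R=221
Round 3 (k=46): L=221 R=130
Round 4 (k=15): L=130 R=120
Round 5 (k=12): L=120 R=37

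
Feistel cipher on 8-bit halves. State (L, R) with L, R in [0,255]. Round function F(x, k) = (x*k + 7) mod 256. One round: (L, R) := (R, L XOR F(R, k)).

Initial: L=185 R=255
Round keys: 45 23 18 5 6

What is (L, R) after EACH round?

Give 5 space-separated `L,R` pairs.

Answer: 255,99 99,19 19,62 62,46 46,37

Derivation:
Round 1 (k=45): L=255 R=99
Round 2 (k=23): L=99 R=19
Round 3 (k=18): L=19 R=62
Round 4 (k=5): L=62 R=46
Round 5 (k=6): L=46 R=37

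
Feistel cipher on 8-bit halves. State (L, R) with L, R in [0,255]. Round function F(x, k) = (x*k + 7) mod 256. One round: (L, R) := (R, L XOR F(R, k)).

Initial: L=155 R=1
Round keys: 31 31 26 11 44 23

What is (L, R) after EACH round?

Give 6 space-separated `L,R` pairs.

Round 1 (k=31): L=1 R=189
Round 2 (k=31): L=189 R=235
Round 3 (k=26): L=235 R=88
Round 4 (k=11): L=88 R=36
Round 5 (k=44): L=36 R=111
Round 6 (k=23): L=111 R=36

Answer: 1,189 189,235 235,88 88,36 36,111 111,36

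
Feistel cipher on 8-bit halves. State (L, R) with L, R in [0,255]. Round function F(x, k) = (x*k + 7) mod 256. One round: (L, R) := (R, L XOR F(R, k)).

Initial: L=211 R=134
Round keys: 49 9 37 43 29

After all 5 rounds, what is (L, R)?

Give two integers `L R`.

Answer: 60 139

Derivation:
Round 1 (k=49): L=134 R=126
Round 2 (k=9): L=126 R=243
Round 3 (k=37): L=243 R=88
Round 4 (k=43): L=88 R=60
Round 5 (k=29): L=60 R=139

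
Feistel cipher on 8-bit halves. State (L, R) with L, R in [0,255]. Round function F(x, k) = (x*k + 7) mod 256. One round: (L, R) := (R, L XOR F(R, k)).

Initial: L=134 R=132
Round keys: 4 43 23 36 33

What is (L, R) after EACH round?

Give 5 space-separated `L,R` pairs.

Round 1 (k=4): L=132 R=145
Round 2 (k=43): L=145 R=230
Round 3 (k=23): L=230 R=32
Round 4 (k=36): L=32 R=97
Round 5 (k=33): L=97 R=168

Answer: 132,145 145,230 230,32 32,97 97,168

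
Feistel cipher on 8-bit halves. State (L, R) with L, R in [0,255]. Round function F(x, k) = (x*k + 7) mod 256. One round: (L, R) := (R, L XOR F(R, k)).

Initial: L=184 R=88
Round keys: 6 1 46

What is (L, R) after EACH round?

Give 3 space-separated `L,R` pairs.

Round 1 (k=6): L=88 R=175
Round 2 (k=1): L=175 R=238
Round 3 (k=46): L=238 R=100

Answer: 88,175 175,238 238,100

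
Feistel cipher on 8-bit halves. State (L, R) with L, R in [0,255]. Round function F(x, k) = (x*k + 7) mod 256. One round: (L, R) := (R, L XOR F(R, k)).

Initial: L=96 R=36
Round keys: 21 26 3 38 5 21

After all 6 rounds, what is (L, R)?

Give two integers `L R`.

Round 1 (k=21): L=36 R=155
Round 2 (k=26): L=155 R=225
Round 3 (k=3): L=225 R=49
Round 4 (k=38): L=49 R=172
Round 5 (k=5): L=172 R=82
Round 6 (k=21): L=82 R=109

Answer: 82 109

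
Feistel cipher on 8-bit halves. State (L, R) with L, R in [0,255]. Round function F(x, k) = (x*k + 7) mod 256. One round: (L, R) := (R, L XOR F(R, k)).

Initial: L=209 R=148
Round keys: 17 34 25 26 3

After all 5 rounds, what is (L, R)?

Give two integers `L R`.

Round 1 (k=17): L=148 R=10
Round 2 (k=34): L=10 R=207
Round 3 (k=25): L=207 R=52
Round 4 (k=26): L=52 R=128
Round 5 (k=3): L=128 R=179

Answer: 128 179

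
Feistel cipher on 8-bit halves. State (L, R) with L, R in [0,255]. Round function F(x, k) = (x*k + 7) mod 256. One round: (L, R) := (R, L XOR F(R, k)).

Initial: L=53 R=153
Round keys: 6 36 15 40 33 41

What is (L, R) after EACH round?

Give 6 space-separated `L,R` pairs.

Round 1 (k=6): L=153 R=168
Round 2 (k=36): L=168 R=62
Round 3 (k=15): L=62 R=1
Round 4 (k=40): L=1 R=17
Round 5 (k=33): L=17 R=57
Round 6 (k=41): L=57 R=57

Answer: 153,168 168,62 62,1 1,17 17,57 57,57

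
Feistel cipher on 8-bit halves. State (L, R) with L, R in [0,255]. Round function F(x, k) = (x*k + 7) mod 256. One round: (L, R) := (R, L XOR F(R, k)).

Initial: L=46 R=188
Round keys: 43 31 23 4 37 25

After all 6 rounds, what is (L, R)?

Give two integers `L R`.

Answer: 120 6

Derivation:
Round 1 (k=43): L=188 R=181
Round 2 (k=31): L=181 R=78
Round 3 (k=23): L=78 R=188
Round 4 (k=4): L=188 R=185
Round 5 (k=37): L=185 R=120
Round 6 (k=25): L=120 R=6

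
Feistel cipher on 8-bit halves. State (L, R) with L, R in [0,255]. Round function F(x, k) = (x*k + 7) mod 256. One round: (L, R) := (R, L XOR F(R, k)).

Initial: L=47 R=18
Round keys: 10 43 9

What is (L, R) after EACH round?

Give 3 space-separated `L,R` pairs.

Answer: 18,148 148,241 241,20

Derivation:
Round 1 (k=10): L=18 R=148
Round 2 (k=43): L=148 R=241
Round 3 (k=9): L=241 R=20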